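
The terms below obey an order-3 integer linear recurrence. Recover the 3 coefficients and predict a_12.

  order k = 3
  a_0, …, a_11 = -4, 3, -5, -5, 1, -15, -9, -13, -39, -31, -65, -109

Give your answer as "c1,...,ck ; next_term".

  a_3 = 0·-5 + 1·3 + 2·-4 = -5
  a_4 = 0·-5 + 1·-5 + 2·3 = 1
  a_5 = 0·1 + 1·-5 + 2·-5 = -15
  a_6 = 0·-15 + 1·1 + 2·-5 = -9
  a_7 = 0·-9 + 1·-15 + 2·1 = -13
  a_8 = 0·-13 + 1·-9 + 2·-15 = -39
  a_9 = 0·-39 + 1·-13 + 2·-9 = -31
  a_10 = 0·-31 + 1·-39 + 2·-13 = -65
  a_11 = 0·-65 + 1·-31 + 2·-39 = -109
  a_12 = 0·-109 + 1·-65 + 2·-31 = -127

0,1,2 ; -127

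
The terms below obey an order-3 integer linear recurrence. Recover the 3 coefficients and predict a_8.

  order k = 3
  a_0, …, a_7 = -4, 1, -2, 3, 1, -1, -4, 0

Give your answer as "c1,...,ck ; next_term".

0,-1,-1 ; 5

  a_3 = 0·-2 + -1·1 + -1·-4 = 3
  a_4 = 0·3 + -1·-2 + -1·1 = 1
  a_5 = 0·1 + -1·3 + -1·-2 = -1
  a_6 = 0·-1 + -1·1 + -1·3 = -4
  a_7 = 0·-4 + -1·-1 + -1·1 = 0
  a_8 = 0·0 + -1·-4 + -1·-1 = 5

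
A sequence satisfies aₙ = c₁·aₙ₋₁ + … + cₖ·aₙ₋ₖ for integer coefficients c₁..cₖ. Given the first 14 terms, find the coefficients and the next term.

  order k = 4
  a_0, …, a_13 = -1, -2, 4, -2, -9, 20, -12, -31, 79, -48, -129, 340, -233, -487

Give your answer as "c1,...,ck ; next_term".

-2,-2,1,3 ; 1393

  a_4 = -2·-2 + -2·4 + 1·-2 + 3·-1 = -9
  a_5 = -2·-9 + -2·-2 + 1·4 + 3·-2 = 20
  a_6 = -2·20 + -2·-9 + 1·-2 + 3·4 = -12
  a_7 = -2·-12 + -2·20 + 1·-9 + 3·-2 = -31
  a_8 = -2·-31 + -2·-12 + 1·20 + 3·-9 = 79
  a_9 = -2·79 + -2·-31 + 1·-12 + 3·20 = -48
  a_10 = -2·-48 + -2·79 + 1·-31 + 3·-12 = -129
  a_11 = -2·-129 + -2·-48 + 1·79 + 3·-31 = 340
  a_12 = -2·340 + -2·-129 + 1·-48 + 3·79 = -233
  a_13 = -2·-233 + -2·340 + 1·-129 + 3·-48 = -487
  a_14 = -2·-487 + -2·-233 + 1·340 + 3·-129 = 1393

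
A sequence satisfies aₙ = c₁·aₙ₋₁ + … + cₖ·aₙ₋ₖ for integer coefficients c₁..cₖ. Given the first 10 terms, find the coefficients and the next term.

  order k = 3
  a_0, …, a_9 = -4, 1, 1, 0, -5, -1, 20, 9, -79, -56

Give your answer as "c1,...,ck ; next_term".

  a_3 = 0·1 + -4·1 + -1·-4 = 0
  a_4 = 0·0 + -4·1 + -1·1 = -5
  a_5 = 0·-5 + -4·0 + -1·1 = -1
  a_6 = 0·-1 + -4·-5 + -1·0 = 20
  a_7 = 0·20 + -4·-1 + -1·-5 = 9
  a_8 = 0·9 + -4·20 + -1·-1 = -79
  a_9 = 0·-79 + -4·9 + -1·20 = -56
  a_10 = 0·-56 + -4·-79 + -1·9 = 307

0,-4,-1 ; 307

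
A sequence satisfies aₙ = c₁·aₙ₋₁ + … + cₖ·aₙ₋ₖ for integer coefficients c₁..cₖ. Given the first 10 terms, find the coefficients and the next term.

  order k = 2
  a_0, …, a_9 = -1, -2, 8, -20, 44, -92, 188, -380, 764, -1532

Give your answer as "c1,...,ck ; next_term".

-3,-2 ; 3068

  a_2 = -3·-2 + -2·-1 = 8
  a_3 = -3·8 + -2·-2 = -20
  a_4 = -3·-20 + -2·8 = 44
  a_5 = -3·44 + -2·-20 = -92
  a_6 = -3·-92 + -2·44 = 188
  a_7 = -3·188 + -2·-92 = -380
  a_8 = -3·-380 + -2·188 = 764
  a_9 = -3·764 + -2·-380 = -1532
  a_10 = -3·-1532 + -2·764 = 3068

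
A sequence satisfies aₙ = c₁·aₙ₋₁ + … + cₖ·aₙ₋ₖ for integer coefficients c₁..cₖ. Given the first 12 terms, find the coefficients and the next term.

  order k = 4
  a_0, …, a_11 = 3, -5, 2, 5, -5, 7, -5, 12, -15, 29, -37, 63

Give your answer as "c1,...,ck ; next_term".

  a_4 = -1·5 + 1·2 + 1·-5 + 1·3 = -5
  a_5 = -1·-5 + 1·5 + 1·2 + 1·-5 = 7
  a_6 = -1·7 + 1·-5 + 1·5 + 1·2 = -5
  a_7 = -1·-5 + 1·7 + 1·-5 + 1·5 = 12
  a_8 = -1·12 + 1·-5 + 1·7 + 1·-5 = -15
  a_9 = -1·-15 + 1·12 + 1·-5 + 1·7 = 29
  a_10 = -1·29 + 1·-15 + 1·12 + 1·-5 = -37
  a_11 = -1·-37 + 1·29 + 1·-15 + 1·12 = 63
  a_12 = -1·63 + 1·-37 + 1·29 + 1·-15 = -86

-1,1,1,1 ; -86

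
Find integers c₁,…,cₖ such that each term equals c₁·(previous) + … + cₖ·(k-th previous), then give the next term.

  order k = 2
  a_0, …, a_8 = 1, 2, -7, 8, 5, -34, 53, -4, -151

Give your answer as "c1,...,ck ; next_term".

-2,-3 ; 314

  a_2 = -2·2 + -3·1 = -7
  a_3 = -2·-7 + -3·2 = 8
  a_4 = -2·8 + -3·-7 = 5
  a_5 = -2·5 + -3·8 = -34
  a_6 = -2·-34 + -3·5 = 53
  a_7 = -2·53 + -3·-34 = -4
  a_8 = -2·-4 + -3·53 = -151
  a_9 = -2·-151 + -3·-4 = 314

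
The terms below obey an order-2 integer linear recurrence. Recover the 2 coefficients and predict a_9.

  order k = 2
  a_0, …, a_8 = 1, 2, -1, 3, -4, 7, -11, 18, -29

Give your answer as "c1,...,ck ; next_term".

-1,1 ; 47

  a_2 = -1·2 + 1·1 = -1
  a_3 = -1·-1 + 1·2 = 3
  a_4 = -1·3 + 1·-1 = -4
  a_5 = -1·-4 + 1·3 = 7
  a_6 = -1·7 + 1·-4 = -11
  a_7 = -1·-11 + 1·7 = 18
  a_8 = -1·18 + 1·-11 = -29
  a_9 = -1·-29 + 1·18 = 47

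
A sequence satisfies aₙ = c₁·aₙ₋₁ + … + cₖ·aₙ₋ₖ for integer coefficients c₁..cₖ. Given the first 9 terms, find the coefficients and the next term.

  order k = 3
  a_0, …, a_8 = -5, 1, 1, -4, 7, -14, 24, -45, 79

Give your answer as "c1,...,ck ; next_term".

-1,2,1 ; -145

  a_3 = -1·1 + 2·1 + 1·-5 = -4
  a_4 = -1·-4 + 2·1 + 1·1 = 7
  a_5 = -1·7 + 2·-4 + 1·1 = -14
  a_6 = -1·-14 + 2·7 + 1·-4 = 24
  a_7 = -1·24 + 2·-14 + 1·7 = -45
  a_8 = -1·-45 + 2·24 + 1·-14 = 79
  a_9 = -1·79 + 2·-45 + 1·24 = -145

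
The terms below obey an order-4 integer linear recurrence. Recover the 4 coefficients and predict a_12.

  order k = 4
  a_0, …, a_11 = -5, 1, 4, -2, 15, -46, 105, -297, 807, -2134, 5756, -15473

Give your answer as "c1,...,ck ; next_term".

  a_4 = -2·-2 + 1·4 + -3·1 + -2·-5 = 15
  a_5 = -2·15 + 1·-2 + -3·4 + -2·1 = -46
  a_6 = -2·-46 + 1·15 + -3·-2 + -2·4 = 105
  a_7 = -2·105 + 1·-46 + -3·15 + -2·-2 = -297
  a_8 = -2·-297 + 1·105 + -3·-46 + -2·15 = 807
  a_9 = -2·807 + 1·-297 + -3·105 + -2·-46 = -2134
  a_10 = -2·-2134 + 1·807 + -3·-297 + -2·105 = 5756
  a_11 = -2·5756 + 1·-2134 + -3·807 + -2·-297 = -15473
  a_12 = -2·-15473 + 1·5756 + -3·-2134 + -2·807 = 41490

-2,1,-3,-2 ; 41490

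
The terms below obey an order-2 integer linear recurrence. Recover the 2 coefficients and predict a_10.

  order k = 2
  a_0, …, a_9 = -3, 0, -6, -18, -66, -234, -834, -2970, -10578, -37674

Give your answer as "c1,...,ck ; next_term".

3,2 ; -134178

  a_2 = 3·0 + 2·-3 = -6
  a_3 = 3·-6 + 2·0 = -18
  a_4 = 3·-18 + 2·-6 = -66
  a_5 = 3·-66 + 2·-18 = -234
  a_6 = 3·-234 + 2·-66 = -834
  a_7 = 3·-834 + 2·-234 = -2970
  a_8 = 3·-2970 + 2·-834 = -10578
  a_9 = 3·-10578 + 2·-2970 = -37674
  a_10 = 3·-37674 + 2·-10578 = -134178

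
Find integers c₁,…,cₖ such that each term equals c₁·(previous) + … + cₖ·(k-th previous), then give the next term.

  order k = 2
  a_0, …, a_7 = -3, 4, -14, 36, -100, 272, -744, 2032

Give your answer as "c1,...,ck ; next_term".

-2,2 ; -5552

  a_2 = -2·4 + 2·-3 = -14
  a_3 = -2·-14 + 2·4 = 36
  a_4 = -2·36 + 2·-14 = -100
  a_5 = -2·-100 + 2·36 = 272
  a_6 = -2·272 + 2·-100 = -744
  a_7 = -2·-744 + 2·272 = 2032
  a_8 = -2·2032 + 2·-744 = -5552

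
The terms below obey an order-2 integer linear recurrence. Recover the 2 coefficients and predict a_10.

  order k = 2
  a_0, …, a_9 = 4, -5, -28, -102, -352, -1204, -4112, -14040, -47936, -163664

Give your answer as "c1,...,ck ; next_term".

  a_2 = 4·-5 + -2·4 = -28
  a_3 = 4·-28 + -2·-5 = -102
  a_4 = 4·-102 + -2·-28 = -352
  a_5 = 4·-352 + -2·-102 = -1204
  a_6 = 4·-1204 + -2·-352 = -4112
  a_7 = 4·-4112 + -2·-1204 = -14040
  a_8 = 4·-14040 + -2·-4112 = -47936
  a_9 = 4·-47936 + -2·-14040 = -163664
  a_10 = 4·-163664 + -2·-47936 = -558784

4,-2 ; -558784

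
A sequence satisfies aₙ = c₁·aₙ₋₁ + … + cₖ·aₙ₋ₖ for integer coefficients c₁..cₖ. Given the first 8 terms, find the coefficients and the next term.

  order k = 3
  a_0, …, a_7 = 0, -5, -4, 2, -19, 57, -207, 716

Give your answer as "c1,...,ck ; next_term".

-3,2,1 ; -2505

  a_3 = -3·-4 + 2·-5 + 1·0 = 2
  a_4 = -3·2 + 2·-4 + 1·-5 = -19
  a_5 = -3·-19 + 2·2 + 1·-4 = 57
  a_6 = -3·57 + 2·-19 + 1·2 = -207
  a_7 = -3·-207 + 2·57 + 1·-19 = 716
  a_8 = -3·716 + 2·-207 + 1·57 = -2505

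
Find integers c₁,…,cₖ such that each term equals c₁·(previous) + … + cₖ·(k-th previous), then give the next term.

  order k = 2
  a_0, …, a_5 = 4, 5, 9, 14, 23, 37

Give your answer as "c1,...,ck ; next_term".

  a_2 = 1·5 + 1·4 = 9
  a_3 = 1·9 + 1·5 = 14
  a_4 = 1·14 + 1·9 = 23
  a_5 = 1·23 + 1·14 = 37
  a_6 = 1·37 + 1·23 = 60

1,1 ; 60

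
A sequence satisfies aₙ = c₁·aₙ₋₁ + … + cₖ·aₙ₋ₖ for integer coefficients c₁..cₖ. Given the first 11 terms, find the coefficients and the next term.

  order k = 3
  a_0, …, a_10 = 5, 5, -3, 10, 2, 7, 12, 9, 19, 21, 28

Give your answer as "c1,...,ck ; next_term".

  a_3 = 0·-3 + 1·5 + 1·5 = 10
  a_4 = 0·10 + 1·-3 + 1·5 = 2
  a_5 = 0·2 + 1·10 + 1·-3 = 7
  a_6 = 0·7 + 1·2 + 1·10 = 12
  a_7 = 0·12 + 1·7 + 1·2 = 9
  a_8 = 0·9 + 1·12 + 1·7 = 19
  a_9 = 0·19 + 1·9 + 1·12 = 21
  a_10 = 0·21 + 1·19 + 1·9 = 28
  a_11 = 0·28 + 1·21 + 1·19 = 40

0,1,1 ; 40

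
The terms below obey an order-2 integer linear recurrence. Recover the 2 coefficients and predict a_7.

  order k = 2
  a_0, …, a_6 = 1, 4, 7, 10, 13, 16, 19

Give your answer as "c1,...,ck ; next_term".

  a_2 = 2·4 + -1·1 = 7
  a_3 = 2·7 + -1·4 = 10
  a_4 = 2·10 + -1·7 = 13
  a_5 = 2·13 + -1·10 = 16
  a_6 = 2·16 + -1·13 = 19
  a_7 = 2·19 + -1·16 = 22

2,-1 ; 22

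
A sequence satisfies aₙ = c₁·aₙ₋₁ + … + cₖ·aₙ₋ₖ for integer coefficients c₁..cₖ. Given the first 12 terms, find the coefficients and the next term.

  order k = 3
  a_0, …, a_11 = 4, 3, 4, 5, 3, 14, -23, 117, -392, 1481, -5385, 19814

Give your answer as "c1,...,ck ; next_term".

-3,3,2 ; -72635

  a_3 = -3·4 + 3·3 + 2·4 = 5
  a_4 = -3·5 + 3·4 + 2·3 = 3
  a_5 = -3·3 + 3·5 + 2·4 = 14
  a_6 = -3·14 + 3·3 + 2·5 = -23
  a_7 = -3·-23 + 3·14 + 2·3 = 117
  a_8 = -3·117 + 3·-23 + 2·14 = -392
  a_9 = -3·-392 + 3·117 + 2·-23 = 1481
  a_10 = -3·1481 + 3·-392 + 2·117 = -5385
  a_11 = -3·-5385 + 3·1481 + 2·-392 = 19814
  a_12 = -3·19814 + 3·-5385 + 2·1481 = -72635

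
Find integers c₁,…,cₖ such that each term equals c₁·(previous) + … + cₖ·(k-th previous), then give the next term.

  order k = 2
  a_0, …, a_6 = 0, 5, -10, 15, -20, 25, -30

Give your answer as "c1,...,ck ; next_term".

-2,-1 ; 35

  a_2 = -2·5 + -1·0 = -10
  a_3 = -2·-10 + -1·5 = 15
  a_4 = -2·15 + -1·-10 = -20
  a_5 = -2·-20 + -1·15 = 25
  a_6 = -2·25 + -1·-20 = -30
  a_7 = -2·-30 + -1·25 = 35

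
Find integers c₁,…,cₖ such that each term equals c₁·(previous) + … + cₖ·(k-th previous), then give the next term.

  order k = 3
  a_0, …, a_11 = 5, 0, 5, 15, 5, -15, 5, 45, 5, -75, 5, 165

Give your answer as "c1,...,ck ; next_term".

  a_3 = 1·5 + -2·0 + 2·5 = 15
  a_4 = 1·15 + -2·5 + 2·0 = 5
  a_5 = 1·5 + -2·15 + 2·5 = -15
  a_6 = 1·-15 + -2·5 + 2·15 = 5
  a_7 = 1·5 + -2·-15 + 2·5 = 45
  a_8 = 1·45 + -2·5 + 2·-15 = 5
  a_9 = 1·5 + -2·45 + 2·5 = -75
  a_10 = 1·-75 + -2·5 + 2·45 = 5
  a_11 = 1·5 + -2·-75 + 2·5 = 165
  a_12 = 1·165 + -2·5 + 2·-75 = 5

1,-2,2 ; 5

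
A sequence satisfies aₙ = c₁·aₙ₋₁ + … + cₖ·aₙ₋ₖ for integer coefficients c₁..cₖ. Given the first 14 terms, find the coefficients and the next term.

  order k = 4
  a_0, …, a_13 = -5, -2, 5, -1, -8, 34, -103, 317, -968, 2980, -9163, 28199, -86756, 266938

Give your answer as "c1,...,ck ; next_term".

  a_4 = -3·-1 + 1·5 + 3·-2 + 2·-5 = -8
  a_5 = -3·-8 + 1·-1 + 3·5 + 2·-2 = 34
  a_6 = -3·34 + 1·-8 + 3·-1 + 2·5 = -103
  a_7 = -3·-103 + 1·34 + 3·-8 + 2·-1 = 317
  a_8 = -3·317 + 1·-103 + 3·34 + 2·-8 = -968
  a_9 = -3·-968 + 1·317 + 3·-103 + 2·34 = 2980
  a_10 = -3·2980 + 1·-968 + 3·317 + 2·-103 = -9163
  a_11 = -3·-9163 + 1·2980 + 3·-968 + 2·317 = 28199
  a_12 = -3·28199 + 1·-9163 + 3·2980 + 2·-968 = -86756
  a_13 = -3·-86756 + 1·28199 + 3·-9163 + 2·2980 = 266938
  a_14 = -3·266938 + 1·-86756 + 3·28199 + 2·-9163 = -821299

-3,1,3,2 ; -821299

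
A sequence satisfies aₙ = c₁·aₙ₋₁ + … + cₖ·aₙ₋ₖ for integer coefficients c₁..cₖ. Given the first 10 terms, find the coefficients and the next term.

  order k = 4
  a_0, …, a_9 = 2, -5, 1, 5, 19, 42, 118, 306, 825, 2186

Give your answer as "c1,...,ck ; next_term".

  a_4 = 2·5 + 2·1 + -1·-5 + 1·2 = 19
  a_5 = 2·19 + 2·5 + -1·1 + 1·-5 = 42
  a_6 = 2·42 + 2·19 + -1·5 + 1·1 = 118
  a_7 = 2·118 + 2·42 + -1·19 + 1·5 = 306
  a_8 = 2·306 + 2·118 + -1·42 + 1·19 = 825
  a_9 = 2·825 + 2·306 + -1·118 + 1·42 = 2186
  a_10 = 2·2186 + 2·825 + -1·306 + 1·118 = 5834

2,2,-1,1 ; 5834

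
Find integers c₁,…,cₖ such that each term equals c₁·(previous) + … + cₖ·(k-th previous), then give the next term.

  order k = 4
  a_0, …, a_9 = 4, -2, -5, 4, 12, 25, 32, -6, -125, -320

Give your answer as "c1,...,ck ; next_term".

  a_4 = 2·4 + -2·-5 + -1·-2 + -2·4 = 12
  a_5 = 2·12 + -2·4 + -1·-5 + -2·-2 = 25
  a_6 = 2·25 + -2·12 + -1·4 + -2·-5 = 32
  a_7 = 2·32 + -2·25 + -1·12 + -2·4 = -6
  a_8 = 2·-6 + -2·32 + -1·25 + -2·12 = -125
  a_9 = 2·-125 + -2·-6 + -1·32 + -2·25 = -320
  a_10 = 2·-320 + -2·-125 + -1·-6 + -2·32 = -448

2,-2,-1,-2 ; -448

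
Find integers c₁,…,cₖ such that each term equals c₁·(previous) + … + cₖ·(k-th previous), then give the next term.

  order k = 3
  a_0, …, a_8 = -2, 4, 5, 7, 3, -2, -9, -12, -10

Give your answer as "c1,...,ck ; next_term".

1,0,-1 ; -1

  a_3 = 1·5 + 0·4 + -1·-2 = 7
  a_4 = 1·7 + 0·5 + -1·4 = 3
  a_5 = 1·3 + 0·7 + -1·5 = -2
  a_6 = 1·-2 + 0·3 + -1·7 = -9
  a_7 = 1·-9 + 0·-2 + -1·3 = -12
  a_8 = 1·-12 + 0·-9 + -1·-2 = -10
  a_9 = 1·-10 + 0·-12 + -1·-9 = -1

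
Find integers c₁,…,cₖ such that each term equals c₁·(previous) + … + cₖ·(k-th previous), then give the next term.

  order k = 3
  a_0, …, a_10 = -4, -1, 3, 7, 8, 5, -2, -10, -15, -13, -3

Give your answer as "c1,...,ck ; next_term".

  a_3 = 1·3 + 0·-1 + -1·-4 = 7
  a_4 = 1·7 + 0·3 + -1·-1 = 8
  a_5 = 1·8 + 0·7 + -1·3 = 5
  a_6 = 1·5 + 0·8 + -1·7 = -2
  a_7 = 1·-2 + 0·5 + -1·8 = -10
  a_8 = 1·-10 + 0·-2 + -1·5 = -15
  a_9 = 1·-15 + 0·-10 + -1·-2 = -13
  a_10 = 1·-13 + 0·-15 + -1·-10 = -3
  a_11 = 1·-3 + 0·-13 + -1·-15 = 12

1,0,-1 ; 12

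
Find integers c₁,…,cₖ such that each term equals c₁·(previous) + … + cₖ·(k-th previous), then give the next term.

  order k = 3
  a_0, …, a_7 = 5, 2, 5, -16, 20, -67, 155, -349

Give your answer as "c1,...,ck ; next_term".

  a_3 = -1·5 + 2·2 + -3·5 = -16
  a_4 = -1·-16 + 2·5 + -3·2 = 20
  a_5 = -1·20 + 2·-16 + -3·5 = -67
  a_6 = -1·-67 + 2·20 + -3·-16 = 155
  a_7 = -1·155 + 2·-67 + -3·20 = -349
  a_8 = -1·-349 + 2·155 + -3·-67 = 860

-1,2,-3 ; 860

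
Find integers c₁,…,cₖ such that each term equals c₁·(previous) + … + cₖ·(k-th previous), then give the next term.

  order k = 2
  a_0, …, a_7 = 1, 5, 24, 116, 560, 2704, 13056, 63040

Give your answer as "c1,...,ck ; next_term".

  a_2 = 4·5 + 4·1 = 24
  a_3 = 4·24 + 4·5 = 116
  a_4 = 4·116 + 4·24 = 560
  a_5 = 4·560 + 4·116 = 2704
  a_6 = 4·2704 + 4·560 = 13056
  a_7 = 4·13056 + 4·2704 = 63040
  a_8 = 4·63040 + 4·13056 = 304384

4,4 ; 304384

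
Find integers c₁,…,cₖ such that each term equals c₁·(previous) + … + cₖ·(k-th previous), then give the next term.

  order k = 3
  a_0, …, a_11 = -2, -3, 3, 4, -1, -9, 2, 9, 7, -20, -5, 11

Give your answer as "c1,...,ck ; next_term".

-1,-1,-2 ; 34

  a_3 = -1·3 + -1·-3 + -2·-2 = 4
  a_4 = -1·4 + -1·3 + -2·-3 = -1
  a_5 = -1·-1 + -1·4 + -2·3 = -9
  a_6 = -1·-9 + -1·-1 + -2·4 = 2
  a_7 = -1·2 + -1·-9 + -2·-1 = 9
  a_8 = -1·9 + -1·2 + -2·-9 = 7
  a_9 = -1·7 + -1·9 + -2·2 = -20
  a_10 = -1·-20 + -1·7 + -2·9 = -5
  a_11 = -1·-5 + -1·-20 + -2·7 = 11
  a_12 = -1·11 + -1·-5 + -2·-20 = 34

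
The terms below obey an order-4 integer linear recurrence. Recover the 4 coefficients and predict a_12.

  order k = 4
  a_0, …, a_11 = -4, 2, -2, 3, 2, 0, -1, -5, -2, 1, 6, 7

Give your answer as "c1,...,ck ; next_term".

  a_4 = 0·3 + 0·-2 + -1·2 + -1·-4 = 2
  a_5 = 0·2 + 0·3 + -1·-2 + -1·2 = 0
  a_6 = 0·0 + 0·2 + -1·3 + -1·-2 = -1
  a_7 = 0·-1 + 0·0 + -1·2 + -1·3 = -5
  a_8 = 0·-5 + 0·-1 + -1·0 + -1·2 = -2
  a_9 = 0·-2 + 0·-5 + -1·-1 + -1·0 = 1
  a_10 = 0·1 + 0·-2 + -1·-5 + -1·-1 = 6
  a_11 = 0·6 + 0·1 + -1·-2 + -1·-5 = 7
  a_12 = 0·7 + 0·6 + -1·1 + -1·-2 = 1

0,0,-1,-1 ; 1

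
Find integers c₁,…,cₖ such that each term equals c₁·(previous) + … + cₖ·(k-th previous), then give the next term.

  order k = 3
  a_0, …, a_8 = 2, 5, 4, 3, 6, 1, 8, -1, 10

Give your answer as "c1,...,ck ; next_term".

  a_3 = -1·4 + 1·5 + 1·2 = 3
  a_4 = -1·3 + 1·4 + 1·5 = 6
  a_5 = -1·6 + 1·3 + 1·4 = 1
  a_6 = -1·1 + 1·6 + 1·3 = 8
  a_7 = -1·8 + 1·1 + 1·6 = -1
  a_8 = -1·-1 + 1·8 + 1·1 = 10
  a_9 = -1·10 + 1·-1 + 1·8 = -3

-1,1,1 ; -3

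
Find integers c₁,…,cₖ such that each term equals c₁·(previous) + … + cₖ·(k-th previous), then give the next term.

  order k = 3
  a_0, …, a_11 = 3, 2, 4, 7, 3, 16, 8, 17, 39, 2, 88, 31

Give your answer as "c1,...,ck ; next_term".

  a_3 = -1·4 + 1·2 + 3·3 = 7
  a_4 = -1·7 + 1·4 + 3·2 = 3
  a_5 = -1·3 + 1·7 + 3·4 = 16
  a_6 = -1·16 + 1·3 + 3·7 = 8
  a_7 = -1·8 + 1·16 + 3·3 = 17
  a_8 = -1·17 + 1·8 + 3·16 = 39
  a_9 = -1·39 + 1·17 + 3·8 = 2
  a_10 = -1·2 + 1·39 + 3·17 = 88
  a_11 = -1·88 + 1·2 + 3·39 = 31
  a_12 = -1·31 + 1·88 + 3·2 = 63

-1,1,3 ; 63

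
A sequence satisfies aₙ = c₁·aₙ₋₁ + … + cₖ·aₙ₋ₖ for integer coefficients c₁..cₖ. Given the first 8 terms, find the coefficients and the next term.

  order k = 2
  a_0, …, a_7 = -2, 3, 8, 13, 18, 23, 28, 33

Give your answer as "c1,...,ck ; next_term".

  a_2 = 2·3 + -1·-2 = 8
  a_3 = 2·8 + -1·3 = 13
  a_4 = 2·13 + -1·8 = 18
  a_5 = 2·18 + -1·13 = 23
  a_6 = 2·23 + -1·18 = 28
  a_7 = 2·28 + -1·23 = 33
  a_8 = 2·33 + -1·28 = 38

2,-1 ; 38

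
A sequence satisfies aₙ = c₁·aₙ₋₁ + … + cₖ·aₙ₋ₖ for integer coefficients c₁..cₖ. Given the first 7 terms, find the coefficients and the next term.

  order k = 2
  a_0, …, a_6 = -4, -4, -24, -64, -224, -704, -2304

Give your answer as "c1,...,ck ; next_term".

  a_2 = 2·-4 + 4·-4 = -24
  a_3 = 2·-24 + 4·-4 = -64
  a_4 = 2·-64 + 4·-24 = -224
  a_5 = 2·-224 + 4·-64 = -704
  a_6 = 2·-704 + 4·-224 = -2304
  a_7 = 2·-2304 + 4·-704 = -7424

2,4 ; -7424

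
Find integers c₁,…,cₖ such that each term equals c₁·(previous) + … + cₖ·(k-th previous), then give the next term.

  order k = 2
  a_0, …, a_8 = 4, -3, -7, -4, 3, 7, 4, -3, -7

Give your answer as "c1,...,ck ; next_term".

1,-1 ; -4

  a_2 = 1·-3 + -1·4 = -7
  a_3 = 1·-7 + -1·-3 = -4
  a_4 = 1·-4 + -1·-7 = 3
  a_5 = 1·3 + -1·-4 = 7
  a_6 = 1·7 + -1·3 = 4
  a_7 = 1·4 + -1·7 = -3
  a_8 = 1·-3 + -1·4 = -7
  a_9 = 1·-7 + -1·-3 = -4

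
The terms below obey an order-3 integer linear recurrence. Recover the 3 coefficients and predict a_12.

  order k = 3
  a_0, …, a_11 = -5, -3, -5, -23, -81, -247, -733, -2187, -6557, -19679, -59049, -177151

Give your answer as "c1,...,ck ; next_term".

4,-4,3 ; -531445

  a_3 = 4·-5 + -4·-3 + 3·-5 = -23
  a_4 = 4·-23 + -4·-5 + 3·-3 = -81
  a_5 = 4·-81 + -4·-23 + 3·-5 = -247
  a_6 = 4·-247 + -4·-81 + 3·-23 = -733
  a_7 = 4·-733 + -4·-247 + 3·-81 = -2187
  a_8 = 4·-2187 + -4·-733 + 3·-247 = -6557
  a_9 = 4·-6557 + -4·-2187 + 3·-733 = -19679
  a_10 = 4·-19679 + -4·-6557 + 3·-2187 = -59049
  a_11 = 4·-59049 + -4·-19679 + 3·-6557 = -177151
  a_12 = 4·-177151 + -4·-59049 + 3·-19679 = -531445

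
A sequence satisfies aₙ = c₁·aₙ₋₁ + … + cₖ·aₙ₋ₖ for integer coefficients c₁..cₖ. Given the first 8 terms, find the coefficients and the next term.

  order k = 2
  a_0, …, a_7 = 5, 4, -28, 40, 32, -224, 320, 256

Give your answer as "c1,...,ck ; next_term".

-2,-4 ; -1792

  a_2 = -2·4 + -4·5 = -28
  a_3 = -2·-28 + -4·4 = 40
  a_4 = -2·40 + -4·-28 = 32
  a_5 = -2·32 + -4·40 = -224
  a_6 = -2·-224 + -4·32 = 320
  a_7 = -2·320 + -4·-224 = 256
  a_8 = -2·256 + -4·320 = -1792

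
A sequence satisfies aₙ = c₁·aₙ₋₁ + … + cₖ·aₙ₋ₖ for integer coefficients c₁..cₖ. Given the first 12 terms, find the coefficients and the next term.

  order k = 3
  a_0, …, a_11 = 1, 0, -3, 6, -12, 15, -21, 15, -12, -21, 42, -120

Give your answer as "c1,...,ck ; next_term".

-1,2,3 ; 141

  a_3 = -1·-3 + 2·0 + 3·1 = 6
  a_4 = -1·6 + 2·-3 + 3·0 = -12
  a_5 = -1·-12 + 2·6 + 3·-3 = 15
  a_6 = -1·15 + 2·-12 + 3·6 = -21
  a_7 = -1·-21 + 2·15 + 3·-12 = 15
  a_8 = -1·15 + 2·-21 + 3·15 = -12
  a_9 = -1·-12 + 2·15 + 3·-21 = -21
  a_10 = -1·-21 + 2·-12 + 3·15 = 42
  a_11 = -1·42 + 2·-21 + 3·-12 = -120
  a_12 = -1·-120 + 2·42 + 3·-21 = 141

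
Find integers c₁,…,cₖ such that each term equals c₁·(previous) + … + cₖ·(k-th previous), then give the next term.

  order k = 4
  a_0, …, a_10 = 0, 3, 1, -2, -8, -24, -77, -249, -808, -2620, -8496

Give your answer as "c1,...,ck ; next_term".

  a_4 = 3·-2 + 1·1 + -1·3 + 1·0 = -8
  a_5 = 3·-8 + 1·-2 + -1·1 + 1·3 = -24
  a_6 = 3·-24 + 1·-8 + -1·-2 + 1·1 = -77
  a_7 = 3·-77 + 1·-24 + -1·-8 + 1·-2 = -249
  a_8 = 3·-249 + 1·-77 + -1·-24 + 1·-8 = -808
  a_9 = 3·-808 + 1·-249 + -1·-77 + 1·-24 = -2620
  a_10 = 3·-2620 + 1·-808 + -1·-249 + 1·-77 = -8496
  a_11 = 3·-8496 + 1·-2620 + -1·-808 + 1·-249 = -27549

3,1,-1,1 ; -27549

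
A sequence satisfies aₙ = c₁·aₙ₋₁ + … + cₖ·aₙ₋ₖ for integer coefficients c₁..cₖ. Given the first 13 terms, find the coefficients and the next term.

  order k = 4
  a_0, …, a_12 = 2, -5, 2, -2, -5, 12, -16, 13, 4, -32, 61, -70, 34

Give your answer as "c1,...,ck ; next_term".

  a_4 = -1·-2 + 0·2 + 1·-5 + -1·2 = -5
  a_5 = -1·-5 + 0·-2 + 1·2 + -1·-5 = 12
  a_6 = -1·12 + 0·-5 + 1·-2 + -1·2 = -16
  a_7 = -1·-16 + 0·12 + 1·-5 + -1·-2 = 13
  a_8 = -1·13 + 0·-16 + 1·12 + -1·-5 = 4
  a_9 = -1·4 + 0·13 + 1·-16 + -1·12 = -32
  a_10 = -1·-32 + 0·4 + 1·13 + -1·-16 = 61
  a_11 = -1·61 + 0·-32 + 1·4 + -1·13 = -70
  a_12 = -1·-70 + 0·61 + 1·-32 + -1·4 = 34
  a_13 = -1·34 + 0·-70 + 1·61 + -1·-32 = 59

-1,0,1,-1 ; 59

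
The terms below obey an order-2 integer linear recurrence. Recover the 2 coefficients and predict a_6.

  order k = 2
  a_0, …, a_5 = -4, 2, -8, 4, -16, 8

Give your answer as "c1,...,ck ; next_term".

0,2 ; -32

  a_2 = 0·2 + 2·-4 = -8
  a_3 = 0·-8 + 2·2 = 4
  a_4 = 0·4 + 2·-8 = -16
  a_5 = 0·-16 + 2·4 = 8
  a_6 = 0·8 + 2·-16 = -32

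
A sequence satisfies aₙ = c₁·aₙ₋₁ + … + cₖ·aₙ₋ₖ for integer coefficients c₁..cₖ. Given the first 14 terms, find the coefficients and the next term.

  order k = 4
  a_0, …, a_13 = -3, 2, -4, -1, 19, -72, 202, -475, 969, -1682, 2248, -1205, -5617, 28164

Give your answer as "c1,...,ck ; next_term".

  a_4 = -3·-1 + -1·-4 + 3·2 + -2·-3 = 19
  a_5 = -3·19 + -1·-1 + 3·-4 + -2·2 = -72
  a_6 = -3·-72 + -1·19 + 3·-1 + -2·-4 = 202
  a_7 = -3·202 + -1·-72 + 3·19 + -2·-1 = -475
  a_8 = -3·-475 + -1·202 + 3·-72 + -2·19 = 969
  a_9 = -3·969 + -1·-475 + 3·202 + -2·-72 = -1682
  a_10 = -3·-1682 + -1·969 + 3·-475 + -2·202 = 2248
  a_11 = -3·2248 + -1·-1682 + 3·969 + -2·-475 = -1205
  a_12 = -3·-1205 + -1·2248 + 3·-1682 + -2·969 = -5617
  a_13 = -3·-5617 + -1·-1205 + 3·2248 + -2·-1682 = 28164
  a_14 = -3·28164 + -1·-5617 + 3·-1205 + -2·2248 = -86986

-3,-1,3,-2 ; -86986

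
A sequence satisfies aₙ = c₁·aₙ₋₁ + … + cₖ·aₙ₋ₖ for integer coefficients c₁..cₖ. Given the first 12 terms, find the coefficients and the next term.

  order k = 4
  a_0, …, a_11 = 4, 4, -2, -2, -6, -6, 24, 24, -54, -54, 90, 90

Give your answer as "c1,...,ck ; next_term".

0,-3,0,-3 ; -108

  a_4 = 0·-2 + -3·-2 + 0·4 + -3·4 = -6
  a_5 = 0·-6 + -3·-2 + 0·-2 + -3·4 = -6
  a_6 = 0·-6 + -3·-6 + 0·-2 + -3·-2 = 24
  a_7 = 0·24 + -3·-6 + 0·-6 + -3·-2 = 24
  a_8 = 0·24 + -3·24 + 0·-6 + -3·-6 = -54
  a_9 = 0·-54 + -3·24 + 0·24 + -3·-6 = -54
  a_10 = 0·-54 + -3·-54 + 0·24 + -3·24 = 90
  a_11 = 0·90 + -3·-54 + 0·-54 + -3·24 = 90
  a_12 = 0·90 + -3·90 + 0·-54 + -3·-54 = -108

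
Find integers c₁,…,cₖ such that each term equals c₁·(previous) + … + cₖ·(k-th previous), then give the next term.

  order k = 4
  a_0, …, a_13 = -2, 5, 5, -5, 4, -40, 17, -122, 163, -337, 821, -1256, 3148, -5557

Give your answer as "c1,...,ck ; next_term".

  a_4 = 0·-5 + 3·5 + -3·5 + -2·-2 = 4
  a_5 = 0·4 + 3·-5 + -3·5 + -2·5 = -40
  a_6 = 0·-40 + 3·4 + -3·-5 + -2·5 = 17
  a_7 = 0·17 + 3·-40 + -3·4 + -2·-5 = -122
  a_8 = 0·-122 + 3·17 + -3·-40 + -2·4 = 163
  a_9 = 0·163 + 3·-122 + -3·17 + -2·-40 = -337
  a_10 = 0·-337 + 3·163 + -3·-122 + -2·17 = 821
  a_11 = 0·821 + 3·-337 + -3·163 + -2·-122 = -1256
  a_12 = 0·-1256 + 3·821 + -3·-337 + -2·163 = 3148
  a_13 = 0·3148 + 3·-1256 + -3·821 + -2·-337 = -5557
  a_14 = 0·-5557 + 3·3148 + -3·-1256 + -2·821 = 11570

0,3,-3,-2 ; 11570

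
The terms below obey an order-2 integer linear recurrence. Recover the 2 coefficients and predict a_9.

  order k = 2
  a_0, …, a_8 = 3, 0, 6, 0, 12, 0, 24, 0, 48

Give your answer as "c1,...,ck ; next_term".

0,2 ; 0

  a_2 = 0·0 + 2·3 = 6
  a_3 = 0·6 + 2·0 = 0
  a_4 = 0·0 + 2·6 = 12
  a_5 = 0·12 + 2·0 = 0
  a_6 = 0·0 + 2·12 = 24
  a_7 = 0·24 + 2·0 = 0
  a_8 = 0·0 + 2·24 = 48
  a_9 = 0·48 + 2·0 = 0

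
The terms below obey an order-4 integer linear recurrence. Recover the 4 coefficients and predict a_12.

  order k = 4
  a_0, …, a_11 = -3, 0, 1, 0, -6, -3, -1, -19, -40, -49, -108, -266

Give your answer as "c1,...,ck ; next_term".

1,0,3,2 ; -493

  a_4 = 1·0 + 0·1 + 3·0 + 2·-3 = -6
  a_5 = 1·-6 + 0·0 + 3·1 + 2·0 = -3
  a_6 = 1·-3 + 0·-6 + 3·0 + 2·1 = -1
  a_7 = 1·-1 + 0·-3 + 3·-6 + 2·0 = -19
  a_8 = 1·-19 + 0·-1 + 3·-3 + 2·-6 = -40
  a_9 = 1·-40 + 0·-19 + 3·-1 + 2·-3 = -49
  a_10 = 1·-49 + 0·-40 + 3·-19 + 2·-1 = -108
  a_11 = 1·-108 + 0·-49 + 3·-40 + 2·-19 = -266
  a_12 = 1·-266 + 0·-108 + 3·-49 + 2·-40 = -493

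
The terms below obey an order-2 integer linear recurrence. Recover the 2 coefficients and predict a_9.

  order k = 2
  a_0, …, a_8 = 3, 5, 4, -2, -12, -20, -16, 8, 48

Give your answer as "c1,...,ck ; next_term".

  a_2 = 2·5 + -2·3 = 4
  a_3 = 2·4 + -2·5 = -2
  a_4 = 2·-2 + -2·4 = -12
  a_5 = 2·-12 + -2·-2 = -20
  a_6 = 2·-20 + -2·-12 = -16
  a_7 = 2·-16 + -2·-20 = 8
  a_8 = 2·8 + -2·-16 = 48
  a_9 = 2·48 + -2·8 = 80

2,-2 ; 80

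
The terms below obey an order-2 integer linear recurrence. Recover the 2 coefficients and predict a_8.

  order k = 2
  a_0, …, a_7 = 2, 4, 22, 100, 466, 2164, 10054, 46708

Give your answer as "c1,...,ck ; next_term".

  a_2 = 4·4 + 3·2 = 22
  a_3 = 4·22 + 3·4 = 100
  a_4 = 4·100 + 3·22 = 466
  a_5 = 4·466 + 3·100 = 2164
  a_6 = 4·2164 + 3·466 = 10054
  a_7 = 4·10054 + 3·2164 = 46708
  a_8 = 4·46708 + 3·10054 = 216994

4,3 ; 216994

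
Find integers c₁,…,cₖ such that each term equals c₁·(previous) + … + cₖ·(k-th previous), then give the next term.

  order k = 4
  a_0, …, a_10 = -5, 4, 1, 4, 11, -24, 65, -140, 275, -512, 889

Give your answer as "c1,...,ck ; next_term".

  a_4 = -2·4 + 1·1 + 2·4 + -2·-5 = 11
  a_5 = -2·11 + 1·4 + 2·1 + -2·4 = -24
  a_6 = -2·-24 + 1·11 + 2·4 + -2·1 = 65
  a_7 = -2·65 + 1·-24 + 2·11 + -2·4 = -140
  a_8 = -2·-140 + 1·65 + 2·-24 + -2·11 = 275
  a_9 = -2·275 + 1·-140 + 2·65 + -2·-24 = -512
  a_10 = -2·-512 + 1·275 + 2·-140 + -2·65 = 889
  a_11 = -2·889 + 1·-512 + 2·275 + -2·-140 = -1460

-2,1,2,-2 ; -1460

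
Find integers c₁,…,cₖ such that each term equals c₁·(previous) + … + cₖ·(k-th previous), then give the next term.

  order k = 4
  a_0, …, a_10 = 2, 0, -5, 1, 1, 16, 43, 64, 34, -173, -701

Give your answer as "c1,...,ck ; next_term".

2,-1,-3,-3 ; -1523

  a_4 = 2·1 + -1·-5 + -3·0 + -3·2 = 1
  a_5 = 2·1 + -1·1 + -3·-5 + -3·0 = 16
  a_6 = 2·16 + -1·1 + -3·1 + -3·-5 = 43
  a_7 = 2·43 + -1·16 + -3·1 + -3·1 = 64
  a_8 = 2·64 + -1·43 + -3·16 + -3·1 = 34
  a_9 = 2·34 + -1·64 + -3·43 + -3·16 = -173
  a_10 = 2·-173 + -1·34 + -3·64 + -3·43 = -701
  a_11 = 2·-701 + -1·-173 + -3·34 + -3·64 = -1523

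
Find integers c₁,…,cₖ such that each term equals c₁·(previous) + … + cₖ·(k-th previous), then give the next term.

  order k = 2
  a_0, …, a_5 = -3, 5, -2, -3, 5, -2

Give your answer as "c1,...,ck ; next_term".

-1,-1 ; -3

  a_2 = -1·5 + -1·-3 = -2
  a_3 = -1·-2 + -1·5 = -3
  a_4 = -1·-3 + -1·-2 = 5
  a_5 = -1·5 + -1·-3 = -2
  a_6 = -1·-2 + -1·5 = -3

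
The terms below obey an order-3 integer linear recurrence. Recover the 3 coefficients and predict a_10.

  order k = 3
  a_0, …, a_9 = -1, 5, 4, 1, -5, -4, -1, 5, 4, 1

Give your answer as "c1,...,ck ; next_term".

0,0,-1 ; -5

  a_3 = 0·4 + 0·5 + -1·-1 = 1
  a_4 = 0·1 + 0·4 + -1·5 = -5
  a_5 = 0·-5 + 0·1 + -1·4 = -4
  a_6 = 0·-4 + 0·-5 + -1·1 = -1
  a_7 = 0·-1 + 0·-4 + -1·-5 = 5
  a_8 = 0·5 + 0·-1 + -1·-4 = 4
  a_9 = 0·4 + 0·5 + -1·-1 = 1
  a_10 = 0·1 + 0·4 + -1·5 = -5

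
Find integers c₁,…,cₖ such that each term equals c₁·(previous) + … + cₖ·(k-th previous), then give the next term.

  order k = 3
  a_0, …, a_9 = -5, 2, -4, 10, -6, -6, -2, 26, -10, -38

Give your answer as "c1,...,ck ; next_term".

  a_3 = -1·-4 + -2·2 + -2·-5 = 10
  a_4 = -1·10 + -2·-4 + -2·2 = -6
  a_5 = -1·-6 + -2·10 + -2·-4 = -6
  a_6 = -1·-6 + -2·-6 + -2·10 = -2
  a_7 = -1·-2 + -2·-6 + -2·-6 = 26
  a_8 = -1·26 + -2·-2 + -2·-6 = -10
  a_9 = -1·-10 + -2·26 + -2·-2 = -38
  a_10 = -1·-38 + -2·-10 + -2·26 = 6

-1,-2,-2 ; 6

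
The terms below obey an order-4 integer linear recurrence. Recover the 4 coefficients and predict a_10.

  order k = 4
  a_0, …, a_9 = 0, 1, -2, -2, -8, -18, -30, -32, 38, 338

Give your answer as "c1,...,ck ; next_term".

  a_4 = 3·-2 + -1·-2 + -4·1 + -4·0 = -8
  a_5 = 3·-8 + -1·-2 + -4·-2 + -4·1 = -18
  a_6 = 3·-18 + -1·-8 + -4·-2 + -4·-2 = -30
  a_7 = 3·-30 + -1·-18 + -4·-8 + -4·-2 = -32
  a_8 = 3·-32 + -1·-30 + -4·-18 + -4·-8 = 38
  a_9 = 3·38 + -1·-32 + -4·-30 + -4·-18 = 338
  a_10 = 3·338 + -1·38 + -4·-32 + -4·-30 = 1224

3,-1,-4,-4 ; 1224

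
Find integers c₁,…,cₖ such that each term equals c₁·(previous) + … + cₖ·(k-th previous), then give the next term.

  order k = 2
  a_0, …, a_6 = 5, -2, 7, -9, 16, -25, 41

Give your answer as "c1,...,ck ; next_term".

  a_2 = -1·-2 + 1·5 = 7
  a_3 = -1·7 + 1·-2 = -9
  a_4 = -1·-9 + 1·7 = 16
  a_5 = -1·16 + 1·-9 = -25
  a_6 = -1·-25 + 1·16 = 41
  a_7 = -1·41 + 1·-25 = -66

-1,1 ; -66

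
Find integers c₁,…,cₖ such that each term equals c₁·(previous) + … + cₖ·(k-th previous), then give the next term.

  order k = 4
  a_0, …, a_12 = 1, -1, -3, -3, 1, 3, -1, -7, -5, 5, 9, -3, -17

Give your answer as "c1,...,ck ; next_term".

  a_4 = 1·-3 + -1·-3 + 0·-1 + 1·1 = 1
  a_5 = 1·1 + -1·-3 + 0·-3 + 1·-1 = 3
  a_6 = 1·3 + -1·1 + 0·-3 + 1·-3 = -1
  a_7 = 1·-1 + -1·3 + 0·1 + 1·-3 = -7
  a_8 = 1·-7 + -1·-1 + 0·3 + 1·1 = -5
  a_9 = 1·-5 + -1·-7 + 0·-1 + 1·3 = 5
  a_10 = 1·5 + -1·-5 + 0·-7 + 1·-1 = 9
  a_11 = 1·9 + -1·5 + 0·-5 + 1·-7 = -3
  a_12 = 1·-3 + -1·9 + 0·5 + 1·-5 = -17
  a_13 = 1·-17 + -1·-3 + 0·9 + 1·5 = -9

1,-1,0,1 ; -9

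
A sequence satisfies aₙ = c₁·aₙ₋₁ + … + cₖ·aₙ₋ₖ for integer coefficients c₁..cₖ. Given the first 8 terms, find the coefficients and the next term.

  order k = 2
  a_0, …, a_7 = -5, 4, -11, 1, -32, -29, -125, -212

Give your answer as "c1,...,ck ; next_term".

1,3 ; -587

  a_2 = 1·4 + 3·-5 = -11
  a_3 = 1·-11 + 3·4 = 1
  a_4 = 1·1 + 3·-11 = -32
  a_5 = 1·-32 + 3·1 = -29
  a_6 = 1·-29 + 3·-32 = -125
  a_7 = 1·-125 + 3·-29 = -212
  a_8 = 1·-212 + 3·-125 = -587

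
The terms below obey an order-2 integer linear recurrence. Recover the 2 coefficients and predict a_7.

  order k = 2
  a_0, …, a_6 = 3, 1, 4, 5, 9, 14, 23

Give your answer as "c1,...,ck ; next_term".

  a_2 = 1·1 + 1·3 = 4
  a_3 = 1·4 + 1·1 = 5
  a_4 = 1·5 + 1·4 = 9
  a_5 = 1·9 + 1·5 = 14
  a_6 = 1·14 + 1·9 = 23
  a_7 = 1·23 + 1·14 = 37

1,1 ; 37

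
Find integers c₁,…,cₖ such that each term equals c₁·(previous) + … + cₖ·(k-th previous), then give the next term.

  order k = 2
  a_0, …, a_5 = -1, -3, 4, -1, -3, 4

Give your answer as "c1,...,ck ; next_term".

  a_2 = -1·-3 + -1·-1 = 4
  a_3 = -1·4 + -1·-3 = -1
  a_4 = -1·-1 + -1·4 = -3
  a_5 = -1·-3 + -1·-1 = 4
  a_6 = -1·4 + -1·-3 = -1

-1,-1 ; -1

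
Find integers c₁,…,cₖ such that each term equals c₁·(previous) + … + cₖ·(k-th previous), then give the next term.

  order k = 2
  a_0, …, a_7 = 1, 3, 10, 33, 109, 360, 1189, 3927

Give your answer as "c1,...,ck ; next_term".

3,1 ; 12970

  a_2 = 3·3 + 1·1 = 10
  a_3 = 3·10 + 1·3 = 33
  a_4 = 3·33 + 1·10 = 109
  a_5 = 3·109 + 1·33 = 360
  a_6 = 3·360 + 1·109 = 1189
  a_7 = 3·1189 + 1·360 = 3927
  a_8 = 3·3927 + 1·1189 = 12970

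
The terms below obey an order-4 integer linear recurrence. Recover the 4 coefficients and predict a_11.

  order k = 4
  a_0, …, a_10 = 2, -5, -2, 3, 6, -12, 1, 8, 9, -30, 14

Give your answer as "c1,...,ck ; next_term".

-1,-1,-1,1 ; 15

  a_4 = -1·3 + -1·-2 + -1·-5 + 1·2 = 6
  a_5 = -1·6 + -1·3 + -1·-2 + 1·-5 = -12
  a_6 = -1·-12 + -1·6 + -1·3 + 1·-2 = 1
  a_7 = -1·1 + -1·-12 + -1·6 + 1·3 = 8
  a_8 = -1·8 + -1·1 + -1·-12 + 1·6 = 9
  a_9 = -1·9 + -1·8 + -1·1 + 1·-12 = -30
  a_10 = -1·-30 + -1·9 + -1·8 + 1·1 = 14
  a_11 = -1·14 + -1·-30 + -1·9 + 1·8 = 15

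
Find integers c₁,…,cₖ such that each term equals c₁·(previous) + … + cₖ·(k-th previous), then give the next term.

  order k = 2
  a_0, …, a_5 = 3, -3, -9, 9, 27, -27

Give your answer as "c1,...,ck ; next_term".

  a_2 = 0·-3 + -3·3 = -9
  a_3 = 0·-9 + -3·-3 = 9
  a_4 = 0·9 + -3·-9 = 27
  a_5 = 0·27 + -3·9 = -27
  a_6 = 0·-27 + -3·27 = -81

0,-3 ; -81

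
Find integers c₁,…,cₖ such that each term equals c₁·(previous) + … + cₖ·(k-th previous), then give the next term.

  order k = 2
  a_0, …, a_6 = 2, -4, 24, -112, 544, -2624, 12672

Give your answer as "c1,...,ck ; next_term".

-4,4 ; -61184

  a_2 = -4·-4 + 4·2 = 24
  a_3 = -4·24 + 4·-4 = -112
  a_4 = -4·-112 + 4·24 = 544
  a_5 = -4·544 + 4·-112 = -2624
  a_6 = -4·-2624 + 4·544 = 12672
  a_7 = -4·12672 + 4·-2624 = -61184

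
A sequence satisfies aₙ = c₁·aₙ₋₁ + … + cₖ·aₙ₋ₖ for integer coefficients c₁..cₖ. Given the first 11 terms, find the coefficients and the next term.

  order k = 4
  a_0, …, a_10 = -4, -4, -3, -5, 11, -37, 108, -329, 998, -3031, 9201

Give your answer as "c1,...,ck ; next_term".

  a_4 = -3·-5 + 0·-3 + 0·-4 + 1·-4 = 11
  a_5 = -3·11 + 0·-5 + 0·-3 + 1·-4 = -37
  a_6 = -3·-37 + 0·11 + 0·-5 + 1·-3 = 108
  a_7 = -3·108 + 0·-37 + 0·11 + 1·-5 = -329
  a_8 = -3·-329 + 0·108 + 0·-37 + 1·11 = 998
  a_9 = -3·998 + 0·-329 + 0·108 + 1·-37 = -3031
  a_10 = -3·-3031 + 0·998 + 0·-329 + 1·108 = 9201
  a_11 = -3·9201 + 0·-3031 + 0·998 + 1·-329 = -27932

-3,0,0,1 ; -27932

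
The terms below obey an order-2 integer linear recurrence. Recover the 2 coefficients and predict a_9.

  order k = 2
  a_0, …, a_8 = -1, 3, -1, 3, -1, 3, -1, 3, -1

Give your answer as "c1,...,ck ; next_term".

0,1 ; 3

  a_2 = 0·3 + 1·-1 = -1
  a_3 = 0·-1 + 1·3 = 3
  a_4 = 0·3 + 1·-1 = -1
  a_5 = 0·-1 + 1·3 = 3
  a_6 = 0·3 + 1·-1 = -1
  a_7 = 0·-1 + 1·3 = 3
  a_8 = 0·3 + 1·-1 = -1
  a_9 = 0·-1 + 1·3 = 3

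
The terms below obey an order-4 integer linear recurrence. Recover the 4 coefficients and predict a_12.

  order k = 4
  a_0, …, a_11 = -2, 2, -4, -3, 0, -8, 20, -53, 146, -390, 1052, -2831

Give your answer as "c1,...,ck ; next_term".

-2,2,0,-1 ; 7620

  a_4 = -2·-3 + 2·-4 + 0·2 + -1·-2 = 0
  a_5 = -2·0 + 2·-3 + 0·-4 + -1·2 = -8
  a_6 = -2·-8 + 2·0 + 0·-3 + -1·-4 = 20
  a_7 = -2·20 + 2·-8 + 0·0 + -1·-3 = -53
  a_8 = -2·-53 + 2·20 + 0·-8 + -1·0 = 146
  a_9 = -2·146 + 2·-53 + 0·20 + -1·-8 = -390
  a_10 = -2·-390 + 2·146 + 0·-53 + -1·20 = 1052
  a_11 = -2·1052 + 2·-390 + 0·146 + -1·-53 = -2831
  a_12 = -2·-2831 + 2·1052 + 0·-390 + -1·146 = 7620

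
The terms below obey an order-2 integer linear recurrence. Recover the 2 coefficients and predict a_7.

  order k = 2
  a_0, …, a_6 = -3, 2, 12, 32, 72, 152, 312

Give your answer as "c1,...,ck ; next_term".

  a_2 = 3·2 + -2·-3 = 12
  a_3 = 3·12 + -2·2 = 32
  a_4 = 3·32 + -2·12 = 72
  a_5 = 3·72 + -2·32 = 152
  a_6 = 3·152 + -2·72 = 312
  a_7 = 3·312 + -2·152 = 632

3,-2 ; 632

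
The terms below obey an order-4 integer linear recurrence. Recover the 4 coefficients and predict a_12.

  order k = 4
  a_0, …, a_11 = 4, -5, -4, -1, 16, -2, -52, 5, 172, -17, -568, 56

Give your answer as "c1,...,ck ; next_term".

  a_4 = 0·-1 + -3·-4 + 0·-5 + 1·4 = 16
  a_5 = 0·16 + -3·-1 + 0·-4 + 1·-5 = -2
  a_6 = 0·-2 + -3·16 + 0·-1 + 1·-4 = -52
  a_7 = 0·-52 + -3·-2 + 0·16 + 1·-1 = 5
  a_8 = 0·5 + -3·-52 + 0·-2 + 1·16 = 172
  a_9 = 0·172 + -3·5 + 0·-52 + 1·-2 = -17
  a_10 = 0·-17 + -3·172 + 0·5 + 1·-52 = -568
  a_11 = 0·-568 + -3·-17 + 0·172 + 1·5 = 56
  a_12 = 0·56 + -3·-568 + 0·-17 + 1·172 = 1876

0,-3,0,1 ; 1876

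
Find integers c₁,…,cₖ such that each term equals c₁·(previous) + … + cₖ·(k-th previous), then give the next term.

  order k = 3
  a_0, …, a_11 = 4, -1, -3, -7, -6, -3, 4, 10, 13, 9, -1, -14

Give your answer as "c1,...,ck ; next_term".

1,0,-1 ; -23

  a_3 = 1·-3 + 0·-1 + -1·4 = -7
  a_4 = 1·-7 + 0·-3 + -1·-1 = -6
  a_5 = 1·-6 + 0·-7 + -1·-3 = -3
  a_6 = 1·-3 + 0·-6 + -1·-7 = 4
  a_7 = 1·4 + 0·-3 + -1·-6 = 10
  a_8 = 1·10 + 0·4 + -1·-3 = 13
  a_9 = 1·13 + 0·10 + -1·4 = 9
  a_10 = 1·9 + 0·13 + -1·10 = -1
  a_11 = 1·-1 + 0·9 + -1·13 = -14
  a_12 = 1·-14 + 0·-1 + -1·9 = -23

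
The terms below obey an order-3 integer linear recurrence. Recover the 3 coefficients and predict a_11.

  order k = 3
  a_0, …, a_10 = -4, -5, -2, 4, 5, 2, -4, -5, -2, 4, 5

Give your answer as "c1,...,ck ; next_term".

  a_3 = 0·-2 + 0·-5 + -1·-4 = 4
  a_4 = 0·4 + 0·-2 + -1·-5 = 5
  a_5 = 0·5 + 0·4 + -1·-2 = 2
  a_6 = 0·2 + 0·5 + -1·4 = -4
  a_7 = 0·-4 + 0·2 + -1·5 = -5
  a_8 = 0·-5 + 0·-4 + -1·2 = -2
  a_9 = 0·-2 + 0·-5 + -1·-4 = 4
  a_10 = 0·4 + 0·-2 + -1·-5 = 5
  a_11 = 0·5 + 0·4 + -1·-2 = 2

0,0,-1 ; 2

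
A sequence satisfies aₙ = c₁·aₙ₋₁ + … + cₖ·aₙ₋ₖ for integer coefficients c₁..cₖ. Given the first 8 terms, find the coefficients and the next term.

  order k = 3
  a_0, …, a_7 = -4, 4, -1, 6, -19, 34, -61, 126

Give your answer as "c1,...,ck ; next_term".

-2,-1,-2 ; -259

  a_3 = -2·-1 + -1·4 + -2·-4 = 6
  a_4 = -2·6 + -1·-1 + -2·4 = -19
  a_5 = -2·-19 + -1·6 + -2·-1 = 34
  a_6 = -2·34 + -1·-19 + -2·6 = -61
  a_7 = -2·-61 + -1·34 + -2·-19 = 126
  a_8 = -2·126 + -1·-61 + -2·34 = -259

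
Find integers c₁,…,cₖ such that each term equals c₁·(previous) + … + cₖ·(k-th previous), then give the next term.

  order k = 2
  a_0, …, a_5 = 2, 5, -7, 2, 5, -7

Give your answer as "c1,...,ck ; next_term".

  a_2 = -1·5 + -1·2 = -7
  a_3 = -1·-7 + -1·5 = 2
  a_4 = -1·2 + -1·-7 = 5
  a_5 = -1·5 + -1·2 = -7
  a_6 = -1·-7 + -1·5 = 2

-1,-1 ; 2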